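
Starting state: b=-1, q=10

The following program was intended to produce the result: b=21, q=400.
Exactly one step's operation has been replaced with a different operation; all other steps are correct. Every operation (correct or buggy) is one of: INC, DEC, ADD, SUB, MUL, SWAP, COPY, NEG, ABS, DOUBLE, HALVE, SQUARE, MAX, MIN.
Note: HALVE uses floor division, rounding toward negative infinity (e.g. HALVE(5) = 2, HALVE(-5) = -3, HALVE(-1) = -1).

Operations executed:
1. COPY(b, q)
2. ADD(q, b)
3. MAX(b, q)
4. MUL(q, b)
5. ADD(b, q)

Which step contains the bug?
Step 5

Trace with buggy code:
Initial: b=-1, q=10
After step 1: b=10, q=10
After step 2: b=10, q=20
After step 3: b=20, q=20
After step 4: b=20, q=400
After step 5: b=420, q=400
Actual final b=420, q=400 ≠ expected b=21, q=400.
Step 5 is the only position where a single-operation replacement can produce the expected result.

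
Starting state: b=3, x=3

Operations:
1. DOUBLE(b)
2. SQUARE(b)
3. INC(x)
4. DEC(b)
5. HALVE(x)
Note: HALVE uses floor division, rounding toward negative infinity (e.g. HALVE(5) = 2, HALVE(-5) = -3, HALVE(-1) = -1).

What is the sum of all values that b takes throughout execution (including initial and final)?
151

Values of b at each step:
Initial: b = 3
After step 1: b = 6
After step 2: b = 36
After step 3: b = 36
After step 4: b = 35
After step 5: b = 35
Sum = 3 + 6 + 36 + 36 + 35 + 35 = 151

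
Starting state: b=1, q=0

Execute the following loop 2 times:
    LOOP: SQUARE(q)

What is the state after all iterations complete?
b=1, q=0

Iteration trace:
Start: b=1, q=0
After iteration 1: b=1, q=0
After iteration 2: b=1, q=0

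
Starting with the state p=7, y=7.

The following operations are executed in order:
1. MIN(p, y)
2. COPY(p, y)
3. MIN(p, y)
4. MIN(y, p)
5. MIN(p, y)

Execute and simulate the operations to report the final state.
{p: 7, y: 7}

Step-by-step execution:
Initial: p=7, y=7
After step 1 (MIN(p, y)): p=7, y=7
After step 2 (COPY(p, y)): p=7, y=7
After step 3 (MIN(p, y)): p=7, y=7
After step 4 (MIN(y, p)): p=7, y=7
After step 5 (MIN(p, y)): p=7, y=7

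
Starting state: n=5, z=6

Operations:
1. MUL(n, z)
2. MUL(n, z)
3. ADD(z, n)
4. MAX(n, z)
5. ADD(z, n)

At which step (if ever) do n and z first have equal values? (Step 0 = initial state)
Step 4

n and z first become equal after step 4.

Comparing values at each step:
Initial: n=5, z=6
After step 1: n=30, z=6
After step 2: n=180, z=6
After step 3: n=180, z=186
After step 4: n=186, z=186 ← equal!
After step 5: n=186, z=372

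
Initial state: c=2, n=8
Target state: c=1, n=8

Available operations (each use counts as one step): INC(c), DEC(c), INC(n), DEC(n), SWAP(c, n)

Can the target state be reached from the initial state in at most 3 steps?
Yes

Path (1 step): DEC(c)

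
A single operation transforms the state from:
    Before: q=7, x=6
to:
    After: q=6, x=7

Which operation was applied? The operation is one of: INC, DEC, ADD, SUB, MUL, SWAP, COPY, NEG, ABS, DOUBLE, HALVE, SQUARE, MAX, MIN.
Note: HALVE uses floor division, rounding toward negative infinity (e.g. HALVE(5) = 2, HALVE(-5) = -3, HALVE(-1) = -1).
SWAP(q, x)

Analyzing the change:
Before: q=7, x=6
After: q=6, x=7
Variable q changed from 7 to 6
Variable x changed from 6 to 7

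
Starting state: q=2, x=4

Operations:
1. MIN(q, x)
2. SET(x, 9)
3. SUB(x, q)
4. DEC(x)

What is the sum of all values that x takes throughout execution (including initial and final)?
30

Values of x at each step:
Initial: x = 4
After step 1: x = 4
After step 2: x = 9
After step 3: x = 7
After step 4: x = 6
Sum = 4 + 4 + 9 + 7 + 6 = 30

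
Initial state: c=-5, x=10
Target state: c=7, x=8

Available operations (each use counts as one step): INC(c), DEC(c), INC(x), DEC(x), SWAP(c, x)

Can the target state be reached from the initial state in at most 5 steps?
No

The target state cannot be reached within 5 steps.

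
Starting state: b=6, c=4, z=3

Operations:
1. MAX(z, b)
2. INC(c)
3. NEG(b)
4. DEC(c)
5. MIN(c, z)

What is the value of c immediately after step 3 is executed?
c = 5

Tracing c through execution:
Initial: c = 4
After step 1 (MAX(z, b)): c = 4
After step 2 (INC(c)): c = 5
After step 3 (NEG(b)): c = 5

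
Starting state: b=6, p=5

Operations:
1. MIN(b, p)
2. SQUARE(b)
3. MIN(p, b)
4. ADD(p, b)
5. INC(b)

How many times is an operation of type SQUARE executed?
1

Counting SQUARE operations:
Step 2: SQUARE(b) ← SQUARE
Total: 1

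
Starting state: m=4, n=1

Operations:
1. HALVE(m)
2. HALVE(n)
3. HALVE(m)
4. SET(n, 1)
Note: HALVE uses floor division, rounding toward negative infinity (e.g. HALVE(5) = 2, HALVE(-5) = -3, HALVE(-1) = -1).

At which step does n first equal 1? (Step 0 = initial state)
Step 0

Tracing n:
Initial: n = 1 ← first occurrence
After step 1: n = 1
After step 2: n = 0
After step 3: n = 0
After step 4: n = 1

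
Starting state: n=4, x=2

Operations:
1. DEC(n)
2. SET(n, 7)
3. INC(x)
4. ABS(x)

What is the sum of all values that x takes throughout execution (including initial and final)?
12

Values of x at each step:
Initial: x = 2
After step 1: x = 2
After step 2: x = 2
After step 3: x = 3
After step 4: x = 3
Sum = 2 + 2 + 2 + 3 + 3 = 12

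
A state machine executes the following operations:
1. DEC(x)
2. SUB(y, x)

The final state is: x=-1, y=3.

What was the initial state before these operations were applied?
x=0, y=2

Working backwards:
Final state: x=-1, y=3
Before step 2 (SUB(y, x)): x=-1, y=2
Before step 1 (DEC(x)): x=0, y=2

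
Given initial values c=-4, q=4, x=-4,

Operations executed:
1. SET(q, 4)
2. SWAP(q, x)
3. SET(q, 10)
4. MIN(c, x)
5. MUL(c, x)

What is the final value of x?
x = 4

Tracing execution:
Step 1: SET(q, 4) → x = -4
Step 2: SWAP(q, x) → x = 4
Step 3: SET(q, 10) → x = 4
Step 4: MIN(c, x) → x = 4
Step 5: MUL(c, x) → x = 4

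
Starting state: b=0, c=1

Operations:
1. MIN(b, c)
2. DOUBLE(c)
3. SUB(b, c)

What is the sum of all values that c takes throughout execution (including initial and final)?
6

Values of c at each step:
Initial: c = 1
After step 1: c = 1
After step 2: c = 2
After step 3: c = 2
Sum = 1 + 1 + 2 + 2 = 6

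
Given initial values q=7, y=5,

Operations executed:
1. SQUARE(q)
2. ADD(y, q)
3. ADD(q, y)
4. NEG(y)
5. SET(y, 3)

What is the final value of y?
y = 3

Tracing execution:
Step 1: SQUARE(q) → y = 5
Step 2: ADD(y, q) → y = 54
Step 3: ADD(q, y) → y = 54
Step 4: NEG(y) → y = -54
Step 5: SET(y, 3) → y = 3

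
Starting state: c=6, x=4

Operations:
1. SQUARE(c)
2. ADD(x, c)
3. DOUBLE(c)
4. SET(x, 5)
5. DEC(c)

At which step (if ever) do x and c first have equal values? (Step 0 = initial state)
Never

x and c never become equal during execution.

Comparing values at each step:
Initial: x=4, c=6
After step 1: x=4, c=36
After step 2: x=40, c=36
After step 3: x=40, c=72
After step 4: x=5, c=72
After step 5: x=5, c=71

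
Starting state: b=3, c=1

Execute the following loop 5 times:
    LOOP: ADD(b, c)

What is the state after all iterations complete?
b=8, c=1

Iteration trace:
Start: b=3, c=1
After iteration 1: b=4, c=1
After iteration 2: b=5, c=1
After iteration 3: b=6, c=1
After iteration 4: b=7, c=1
After iteration 5: b=8, c=1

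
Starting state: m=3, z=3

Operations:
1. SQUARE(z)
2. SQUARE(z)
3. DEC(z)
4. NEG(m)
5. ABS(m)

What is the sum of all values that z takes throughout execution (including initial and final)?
333

Values of z at each step:
Initial: z = 3
After step 1: z = 9
After step 2: z = 81
After step 3: z = 80
After step 4: z = 80
After step 5: z = 80
Sum = 3 + 9 + 81 + 80 + 80 + 80 = 333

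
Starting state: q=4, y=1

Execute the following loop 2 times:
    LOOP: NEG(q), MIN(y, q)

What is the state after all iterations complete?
q=4, y=-4

Iteration trace:
Start: q=4, y=1
After iteration 1: q=-4, y=-4
After iteration 2: q=4, y=-4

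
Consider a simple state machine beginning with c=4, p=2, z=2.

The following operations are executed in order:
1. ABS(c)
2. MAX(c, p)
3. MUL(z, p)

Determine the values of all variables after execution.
{c: 4, p: 2, z: 4}

Step-by-step execution:
Initial: c=4, p=2, z=2
After step 1 (ABS(c)): c=4, p=2, z=2
After step 2 (MAX(c, p)): c=4, p=2, z=2
After step 3 (MUL(z, p)): c=4, p=2, z=4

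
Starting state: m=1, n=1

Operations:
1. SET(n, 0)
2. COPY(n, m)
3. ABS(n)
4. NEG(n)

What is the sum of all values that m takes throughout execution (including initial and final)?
5

Values of m at each step:
Initial: m = 1
After step 1: m = 1
After step 2: m = 1
After step 3: m = 1
After step 4: m = 1
Sum = 1 + 1 + 1 + 1 + 1 = 5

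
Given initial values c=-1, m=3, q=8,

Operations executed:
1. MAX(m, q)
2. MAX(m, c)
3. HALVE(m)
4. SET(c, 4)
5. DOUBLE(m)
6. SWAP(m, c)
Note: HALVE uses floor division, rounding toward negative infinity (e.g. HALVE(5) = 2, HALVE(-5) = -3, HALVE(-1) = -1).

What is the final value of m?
m = 4

Tracing execution:
Step 1: MAX(m, q) → m = 8
Step 2: MAX(m, c) → m = 8
Step 3: HALVE(m) → m = 4
Step 4: SET(c, 4) → m = 4
Step 5: DOUBLE(m) → m = 8
Step 6: SWAP(m, c) → m = 4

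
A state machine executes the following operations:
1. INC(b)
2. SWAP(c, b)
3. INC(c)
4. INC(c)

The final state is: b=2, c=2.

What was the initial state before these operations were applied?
b=-1, c=2

Working backwards:
Final state: b=2, c=2
Before step 4 (INC(c)): b=2, c=1
Before step 3 (INC(c)): b=2, c=0
Before step 2 (SWAP(c, b)): b=0, c=2
Before step 1 (INC(b)): b=-1, c=2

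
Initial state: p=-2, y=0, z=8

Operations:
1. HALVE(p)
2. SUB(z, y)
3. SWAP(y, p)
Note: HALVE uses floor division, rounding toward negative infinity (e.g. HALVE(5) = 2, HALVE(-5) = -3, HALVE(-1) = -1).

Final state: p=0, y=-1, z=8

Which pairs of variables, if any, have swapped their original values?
None

Comparing initial and final values:
p: -2 → 0
y: 0 → -1
z: 8 → 8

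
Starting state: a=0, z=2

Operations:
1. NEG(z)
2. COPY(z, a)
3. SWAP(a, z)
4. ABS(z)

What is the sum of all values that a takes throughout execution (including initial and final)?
0

Values of a at each step:
Initial: a = 0
After step 1: a = 0
After step 2: a = 0
After step 3: a = 0
After step 4: a = 0
Sum = 0 + 0 + 0 + 0 + 0 = 0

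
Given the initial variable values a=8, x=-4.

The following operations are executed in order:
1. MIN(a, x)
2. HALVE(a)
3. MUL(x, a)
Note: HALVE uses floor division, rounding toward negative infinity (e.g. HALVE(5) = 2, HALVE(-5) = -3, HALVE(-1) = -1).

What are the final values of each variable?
{a: -2, x: 8}

Step-by-step execution:
Initial: a=8, x=-4
After step 1 (MIN(a, x)): a=-4, x=-4
After step 2 (HALVE(a)): a=-2, x=-4
After step 3 (MUL(x, a)): a=-2, x=8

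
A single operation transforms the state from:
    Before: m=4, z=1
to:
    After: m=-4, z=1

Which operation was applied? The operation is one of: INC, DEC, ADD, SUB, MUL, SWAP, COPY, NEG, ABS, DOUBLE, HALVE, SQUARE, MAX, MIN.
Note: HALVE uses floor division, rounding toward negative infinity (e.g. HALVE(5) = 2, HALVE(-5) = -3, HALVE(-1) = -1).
NEG(m)

Analyzing the change:
Before: m=4, z=1
After: m=-4, z=1
Variable m changed from 4 to -4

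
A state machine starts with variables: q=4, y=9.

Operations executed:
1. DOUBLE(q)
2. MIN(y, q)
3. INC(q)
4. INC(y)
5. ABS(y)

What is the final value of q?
q = 9

Tracing execution:
Step 1: DOUBLE(q) → q = 8
Step 2: MIN(y, q) → q = 8
Step 3: INC(q) → q = 9
Step 4: INC(y) → q = 9
Step 5: ABS(y) → q = 9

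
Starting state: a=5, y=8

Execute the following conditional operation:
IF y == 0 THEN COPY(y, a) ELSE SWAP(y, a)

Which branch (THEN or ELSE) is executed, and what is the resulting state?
Branch: ELSE, Final state: a=8, y=5

Evaluating condition: y == 0
y = 8
Condition is False, so ELSE branch executes
After SWAP(y, a): a=8, y=5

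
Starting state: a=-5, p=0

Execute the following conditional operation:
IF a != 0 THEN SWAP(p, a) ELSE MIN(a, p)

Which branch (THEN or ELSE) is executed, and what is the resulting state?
Branch: THEN, Final state: a=0, p=-5

Evaluating condition: a != 0
a = -5
Condition is True, so THEN branch executes
After SWAP(p, a): a=0, p=-5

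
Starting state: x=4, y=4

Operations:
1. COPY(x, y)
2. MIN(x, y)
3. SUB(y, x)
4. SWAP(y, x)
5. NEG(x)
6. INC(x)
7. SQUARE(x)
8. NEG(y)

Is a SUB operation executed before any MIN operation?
No

First SUB: step 3
First MIN: step 2
Since 3 > 2, MIN comes first.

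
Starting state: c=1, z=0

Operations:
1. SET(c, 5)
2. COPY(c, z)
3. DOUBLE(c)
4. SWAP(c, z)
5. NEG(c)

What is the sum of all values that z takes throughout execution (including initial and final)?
0

Values of z at each step:
Initial: z = 0
After step 1: z = 0
After step 2: z = 0
After step 3: z = 0
After step 4: z = 0
After step 5: z = 0
Sum = 0 + 0 + 0 + 0 + 0 + 0 = 0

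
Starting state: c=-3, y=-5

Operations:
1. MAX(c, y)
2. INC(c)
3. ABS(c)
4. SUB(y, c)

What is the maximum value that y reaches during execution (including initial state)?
-5

Values of y at each step:
Initial: y = -5 ← maximum
After step 1: y = -5
After step 2: y = -5
After step 3: y = -5
After step 4: y = -7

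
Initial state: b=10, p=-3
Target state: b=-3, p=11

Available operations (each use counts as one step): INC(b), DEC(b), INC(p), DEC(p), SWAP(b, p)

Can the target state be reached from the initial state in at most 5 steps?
Yes

Path (2 steps): INC(b) → SWAP(b, p)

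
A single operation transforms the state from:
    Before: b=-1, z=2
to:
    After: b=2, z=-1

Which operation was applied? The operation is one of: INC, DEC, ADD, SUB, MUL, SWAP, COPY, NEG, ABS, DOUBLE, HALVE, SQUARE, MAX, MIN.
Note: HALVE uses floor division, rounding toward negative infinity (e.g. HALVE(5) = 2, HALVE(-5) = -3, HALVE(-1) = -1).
SWAP(b, z)

Analyzing the change:
Before: b=-1, z=2
After: b=2, z=-1
Variable b changed from -1 to 2
Variable z changed from 2 to -1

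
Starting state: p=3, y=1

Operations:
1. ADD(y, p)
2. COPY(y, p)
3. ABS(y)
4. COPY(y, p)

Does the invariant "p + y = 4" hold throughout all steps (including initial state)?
No, violated after step 1

The invariant is violated after step 1.

State at each step:
Initial: p=3, y=1
After step 1: p=3, y=4
After step 2: p=3, y=3
After step 3: p=3, y=3
After step 4: p=3, y=3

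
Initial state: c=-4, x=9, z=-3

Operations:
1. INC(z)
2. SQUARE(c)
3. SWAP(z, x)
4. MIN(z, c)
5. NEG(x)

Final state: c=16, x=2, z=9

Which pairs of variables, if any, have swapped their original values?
None

Comparing initial and final values:
c: -4 → 16
x: 9 → 2
z: -3 → 9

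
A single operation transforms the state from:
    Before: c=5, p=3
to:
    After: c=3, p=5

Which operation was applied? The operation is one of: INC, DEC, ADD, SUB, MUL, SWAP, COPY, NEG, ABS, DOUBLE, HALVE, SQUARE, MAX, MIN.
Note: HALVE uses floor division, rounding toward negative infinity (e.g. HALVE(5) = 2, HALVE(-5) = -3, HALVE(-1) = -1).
SWAP(c, p)

Analyzing the change:
Before: c=5, p=3
After: c=3, p=5
Variable c changed from 5 to 3
Variable p changed from 3 to 5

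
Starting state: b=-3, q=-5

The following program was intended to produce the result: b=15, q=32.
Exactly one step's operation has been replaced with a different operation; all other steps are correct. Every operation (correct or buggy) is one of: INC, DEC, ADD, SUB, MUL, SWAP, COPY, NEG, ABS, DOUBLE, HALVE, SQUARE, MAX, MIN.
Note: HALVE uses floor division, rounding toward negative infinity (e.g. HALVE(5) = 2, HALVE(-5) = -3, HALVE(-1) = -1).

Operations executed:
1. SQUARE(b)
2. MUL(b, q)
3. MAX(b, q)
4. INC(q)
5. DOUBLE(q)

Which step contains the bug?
Step 1

Trace with buggy code:
Initial: b=-3, q=-5
After step 1: b=9, q=-5
After step 2: b=-45, q=-5
After step 3: b=-5, q=-5
After step 4: b=-5, q=-4
After step 5: b=-5, q=-8
Actual final b=-5, q=-8 ≠ expected b=15, q=32.
Step 1 is the only position where a single-operation replacement can produce the expected result.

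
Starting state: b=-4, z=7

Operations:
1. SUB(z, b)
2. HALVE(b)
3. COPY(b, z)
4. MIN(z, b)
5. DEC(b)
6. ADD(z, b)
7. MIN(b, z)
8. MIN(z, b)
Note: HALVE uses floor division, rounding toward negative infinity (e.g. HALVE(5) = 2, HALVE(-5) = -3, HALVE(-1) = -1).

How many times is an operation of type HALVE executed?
1

Counting HALVE operations:
Step 2: HALVE(b) ← HALVE
Total: 1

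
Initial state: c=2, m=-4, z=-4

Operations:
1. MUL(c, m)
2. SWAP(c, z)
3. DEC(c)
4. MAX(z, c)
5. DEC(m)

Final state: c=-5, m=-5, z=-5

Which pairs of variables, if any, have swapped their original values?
None

Comparing initial and final values:
c: 2 → -5
m: -4 → -5
z: -4 → -5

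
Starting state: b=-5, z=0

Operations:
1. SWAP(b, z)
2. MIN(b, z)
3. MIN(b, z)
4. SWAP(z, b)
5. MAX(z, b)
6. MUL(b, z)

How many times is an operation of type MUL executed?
1

Counting MUL operations:
Step 6: MUL(b, z) ← MUL
Total: 1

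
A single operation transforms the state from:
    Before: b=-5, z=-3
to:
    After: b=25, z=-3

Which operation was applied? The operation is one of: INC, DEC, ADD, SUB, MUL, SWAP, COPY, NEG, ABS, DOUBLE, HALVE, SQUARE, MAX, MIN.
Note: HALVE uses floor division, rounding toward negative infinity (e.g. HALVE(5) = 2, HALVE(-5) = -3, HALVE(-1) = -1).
SQUARE(b)

Analyzing the change:
Before: b=-5, z=-3
After: b=25, z=-3
Variable b changed from -5 to 25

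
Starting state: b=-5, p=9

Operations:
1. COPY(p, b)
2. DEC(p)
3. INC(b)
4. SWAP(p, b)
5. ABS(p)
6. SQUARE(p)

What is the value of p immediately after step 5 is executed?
p = 4

Tracing p through execution:
Initial: p = 9
After step 1 (COPY(p, b)): p = -5
After step 2 (DEC(p)): p = -6
After step 3 (INC(b)): p = -6
After step 4 (SWAP(p, b)): p = -4
After step 5 (ABS(p)): p = 4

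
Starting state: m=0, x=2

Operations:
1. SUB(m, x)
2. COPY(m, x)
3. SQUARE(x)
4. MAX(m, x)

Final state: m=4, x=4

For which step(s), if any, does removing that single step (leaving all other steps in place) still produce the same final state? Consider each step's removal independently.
Step(s) 1, 2

Testing removal of each single step:
Without step 1: final = m=4, x=4 (same)
Without step 2: final = m=4, x=4 (same)
Without step 3: final = m=2, x=2 (different)
Without step 4: final = m=2, x=4 (different)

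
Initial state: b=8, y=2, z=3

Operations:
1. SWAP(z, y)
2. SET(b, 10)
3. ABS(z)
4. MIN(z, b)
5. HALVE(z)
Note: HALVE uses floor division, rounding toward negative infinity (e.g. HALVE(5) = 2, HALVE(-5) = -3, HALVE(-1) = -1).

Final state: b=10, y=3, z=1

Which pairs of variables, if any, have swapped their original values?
None

Comparing initial and final values:
y: 2 → 3
b: 8 → 10
z: 3 → 1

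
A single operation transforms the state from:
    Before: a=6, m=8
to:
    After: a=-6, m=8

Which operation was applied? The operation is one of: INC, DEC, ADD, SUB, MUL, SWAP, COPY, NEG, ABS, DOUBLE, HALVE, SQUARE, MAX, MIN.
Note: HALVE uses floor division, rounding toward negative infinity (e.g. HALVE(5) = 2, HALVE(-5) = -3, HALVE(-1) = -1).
NEG(a)

Analyzing the change:
Before: a=6, m=8
After: a=-6, m=8
Variable a changed from 6 to -6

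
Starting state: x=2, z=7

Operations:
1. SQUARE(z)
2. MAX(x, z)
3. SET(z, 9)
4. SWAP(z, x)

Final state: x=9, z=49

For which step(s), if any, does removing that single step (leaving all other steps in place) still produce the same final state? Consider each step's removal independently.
None - removing any single step changes the final result

Testing removal of each single step:
Without step 1: final = x=9, z=7 (different)
Without step 2: final = x=9, z=2 (different)
Without step 3: final = x=49, z=49 (different)
Without step 4: final = x=49, z=9 (different)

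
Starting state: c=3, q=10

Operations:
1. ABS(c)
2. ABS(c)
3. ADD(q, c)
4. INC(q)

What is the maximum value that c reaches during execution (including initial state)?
3

Values of c at each step:
Initial: c = 3 ← maximum
After step 1: c = 3
After step 2: c = 3
After step 3: c = 3
After step 4: c = 3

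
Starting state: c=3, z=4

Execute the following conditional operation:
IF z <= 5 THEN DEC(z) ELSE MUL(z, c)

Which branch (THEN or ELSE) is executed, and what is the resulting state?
Branch: THEN, Final state: c=3, z=3

Evaluating condition: z <= 5
z = 4
Condition is True, so THEN branch executes
After DEC(z): c=3, z=3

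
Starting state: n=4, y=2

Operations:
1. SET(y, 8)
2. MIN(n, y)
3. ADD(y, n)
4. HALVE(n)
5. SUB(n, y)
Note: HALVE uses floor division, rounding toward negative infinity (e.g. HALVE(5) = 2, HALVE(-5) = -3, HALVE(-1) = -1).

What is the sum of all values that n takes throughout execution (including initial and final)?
8

Values of n at each step:
Initial: n = 4
After step 1: n = 4
After step 2: n = 4
After step 3: n = 4
After step 4: n = 2
After step 5: n = -10
Sum = 4 + 4 + 4 + 4 + 2 + -10 = 8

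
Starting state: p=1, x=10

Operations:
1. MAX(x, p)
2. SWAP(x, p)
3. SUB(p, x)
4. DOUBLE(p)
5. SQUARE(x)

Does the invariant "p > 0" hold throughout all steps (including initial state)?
Yes

The invariant holds at every step.

State at each step:
Initial: p=1, x=10
After step 1: p=1, x=10
After step 2: p=10, x=1
After step 3: p=9, x=1
After step 4: p=18, x=1
After step 5: p=18, x=1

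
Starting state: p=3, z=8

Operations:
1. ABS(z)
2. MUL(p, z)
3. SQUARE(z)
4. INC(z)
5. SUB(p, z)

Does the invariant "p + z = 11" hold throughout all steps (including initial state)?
No, violated after step 2

The invariant is violated after step 2.

State at each step:
Initial: p=3, z=8
After step 1: p=3, z=8
After step 2: p=24, z=8
After step 3: p=24, z=64
After step 4: p=24, z=65
After step 5: p=-41, z=65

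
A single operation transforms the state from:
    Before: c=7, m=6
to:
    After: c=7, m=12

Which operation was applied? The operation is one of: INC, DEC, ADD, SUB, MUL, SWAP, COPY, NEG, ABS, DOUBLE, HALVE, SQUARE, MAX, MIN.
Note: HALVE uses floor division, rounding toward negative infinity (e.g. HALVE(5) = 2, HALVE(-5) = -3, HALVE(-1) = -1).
DOUBLE(m)

Analyzing the change:
Before: c=7, m=6
After: c=7, m=12
Variable m changed from 6 to 12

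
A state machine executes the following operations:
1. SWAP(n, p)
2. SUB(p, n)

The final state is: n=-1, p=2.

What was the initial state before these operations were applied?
n=1, p=-1

Working backwards:
Final state: n=-1, p=2
Before step 2 (SUB(p, n)): n=-1, p=1
Before step 1 (SWAP(n, p)): n=1, p=-1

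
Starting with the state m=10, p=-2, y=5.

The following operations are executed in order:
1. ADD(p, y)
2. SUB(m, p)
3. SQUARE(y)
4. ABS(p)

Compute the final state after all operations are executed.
{m: 7, p: 3, y: 25}

Step-by-step execution:
Initial: m=10, p=-2, y=5
After step 1 (ADD(p, y)): m=10, p=3, y=5
After step 2 (SUB(m, p)): m=7, p=3, y=5
After step 3 (SQUARE(y)): m=7, p=3, y=25
After step 4 (ABS(p)): m=7, p=3, y=25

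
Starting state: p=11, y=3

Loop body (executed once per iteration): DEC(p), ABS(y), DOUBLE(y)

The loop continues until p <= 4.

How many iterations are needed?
7

Tracing iterations:
Initial: p=11, y=3
After iteration 1: p=10, y=6
After iteration 2: p=9, y=12
After iteration 3: p=8, y=24
After iteration 4: p=7, y=48
After iteration 5: p=6, y=96
After iteration 6: p=5, y=192
After iteration 7: p=4, y=384
p <= 4 now holds, so the loop exits after 7 iterations.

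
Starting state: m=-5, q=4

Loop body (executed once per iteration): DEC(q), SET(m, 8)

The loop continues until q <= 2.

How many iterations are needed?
2

Tracing iterations:
Initial: m=-5, q=4
After iteration 1: m=8, q=3
After iteration 2: m=8, q=2
q <= 2 now holds, so the loop exits after 2 iterations.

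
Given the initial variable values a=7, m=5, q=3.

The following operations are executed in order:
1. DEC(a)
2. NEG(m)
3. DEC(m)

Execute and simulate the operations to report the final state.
{a: 6, m: -6, q: 3}

Step-by-step execution:
Initial: a=7, m=5, q=3
After step 1 (DEC(a)): a=6, m=5, q=3
After step 2 (NEG(m)): a=6, m=-5, q=3
After step 3 (DEC(m)): a=6, m=-6, q=3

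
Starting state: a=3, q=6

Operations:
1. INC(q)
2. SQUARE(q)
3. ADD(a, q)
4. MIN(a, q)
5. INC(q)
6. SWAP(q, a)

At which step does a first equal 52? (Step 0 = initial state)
Step 3

Tracing a:
Initial: a = 3
After step 1: a = 3
After step 2: a = 3
After step 3: a = 52 ← first occurrence
After step 4: a = 49
After step 5: a = 49
After step 6: a = 50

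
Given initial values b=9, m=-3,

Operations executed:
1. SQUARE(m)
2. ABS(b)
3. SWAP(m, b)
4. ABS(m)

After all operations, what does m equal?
m = 9

Tracing execution:
Step 1: SQUARE(m) → m = 9
Step 2: ABS(b) → m = 9
Step 3: SWAP(m, b) → m = 9
Step 4: ABS(m) → m = 9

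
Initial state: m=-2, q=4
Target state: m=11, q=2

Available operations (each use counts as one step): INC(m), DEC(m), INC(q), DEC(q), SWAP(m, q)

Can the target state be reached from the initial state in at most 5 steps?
No

The target state cannot be reached within 5 steps.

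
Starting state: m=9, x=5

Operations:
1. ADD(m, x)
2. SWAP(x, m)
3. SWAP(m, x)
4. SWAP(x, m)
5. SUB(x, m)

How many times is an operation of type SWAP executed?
3

Counting SWAP operations:
Step 2: SWAP(x, m) ← SWAP
Step 3: SWAP(m, x) ← SWAP
Step 4: SWAP(x, m) ← SWAP
Total: 3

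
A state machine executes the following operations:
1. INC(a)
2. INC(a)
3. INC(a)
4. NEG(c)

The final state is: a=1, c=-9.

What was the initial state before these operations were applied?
a=-2, c=9

Working backwards:
Final state: a=1, c=-9
Before step 4 (NEG(c)): a=1, c=9
Before step 3 (INC(a)): a=0, c=9
Before step 2 (INC(a)): a=-1, c=9
Before step 1 (INC(a)): a=-2, c=9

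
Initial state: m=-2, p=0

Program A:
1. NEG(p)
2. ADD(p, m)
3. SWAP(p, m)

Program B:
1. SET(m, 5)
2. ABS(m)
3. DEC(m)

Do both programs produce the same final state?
No

Program A final state: m=-2, p=-2
Program B final state: m=4, p=0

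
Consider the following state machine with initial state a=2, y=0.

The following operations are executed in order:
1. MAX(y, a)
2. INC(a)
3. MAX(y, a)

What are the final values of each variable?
{a: 3, y: 3}

Step-by-step execution:
Initial: a=2, y=0
After step 1 (MAX(y, a)): a=2, y=2
After step 2 (INC(a)): a=3, y=2
After step 3 (MAX(y, a)): a=3, y=3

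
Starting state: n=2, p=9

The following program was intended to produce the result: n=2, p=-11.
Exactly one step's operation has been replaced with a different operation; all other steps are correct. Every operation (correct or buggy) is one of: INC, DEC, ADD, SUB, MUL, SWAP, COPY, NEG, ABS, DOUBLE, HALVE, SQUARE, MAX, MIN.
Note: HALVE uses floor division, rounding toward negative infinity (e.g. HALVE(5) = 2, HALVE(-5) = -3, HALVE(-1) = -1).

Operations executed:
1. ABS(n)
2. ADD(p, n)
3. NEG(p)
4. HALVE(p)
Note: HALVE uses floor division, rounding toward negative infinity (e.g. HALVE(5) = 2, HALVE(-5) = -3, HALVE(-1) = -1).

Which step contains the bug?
Step 4

Trace with buggy code:
Initial: n=2, p=9
After step 1: n=2, p=9
After step 2: n=2, p=11
After step 3: n=2, p=-11
After step 4: n=2, p=-6
Actual final n=2, p=-6 ≠ expected n=2, p=-11.
Step 4 is the only position where a single-operation replacement can produce the expected result.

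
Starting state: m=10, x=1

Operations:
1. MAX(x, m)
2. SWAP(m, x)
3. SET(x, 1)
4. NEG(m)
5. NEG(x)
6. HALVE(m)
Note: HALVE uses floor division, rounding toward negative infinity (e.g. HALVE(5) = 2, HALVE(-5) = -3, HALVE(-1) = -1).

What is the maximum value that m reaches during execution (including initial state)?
10

Values of m at each step:
Initial: m = 10 ← maximum
After step 1: m = 10
After step 2: m = 10
After step 3: m = 10
After step 4: m = -10
After step 5: m = -10
After step 6: m = -5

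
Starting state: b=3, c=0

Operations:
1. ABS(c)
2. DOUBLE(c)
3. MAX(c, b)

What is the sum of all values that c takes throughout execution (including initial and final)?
3

Values of c at each step:
Initial: c = 0
After step 1: c = 0
After step 2: c = 0
After step 3: c = 3
Sum = 0 + 0 + 0 + 3 = 3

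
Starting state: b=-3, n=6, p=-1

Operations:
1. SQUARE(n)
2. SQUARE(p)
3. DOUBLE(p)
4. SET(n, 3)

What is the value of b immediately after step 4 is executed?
b = -3

Tracing b through execution:
Initial: b = -3
After step 1 (SQUARE(n)): b = -3
After step 2 (SQUARE(p)): b = -3
After step 3 (DOUBLE(p)): b = -3
After step 4 (SET(n, 3)): b = -3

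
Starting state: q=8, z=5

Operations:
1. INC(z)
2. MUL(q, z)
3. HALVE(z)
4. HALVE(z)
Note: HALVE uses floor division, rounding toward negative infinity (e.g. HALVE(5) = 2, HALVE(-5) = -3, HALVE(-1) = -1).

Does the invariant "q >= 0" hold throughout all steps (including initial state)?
Yes

The invariant holds at every step.

State at each step:
Initial: q=8, z=5
After step 1: q=8, z=6
After step 2: q=48, z=6
After step 3: q=48, z=3
After step 4: q=48, z=1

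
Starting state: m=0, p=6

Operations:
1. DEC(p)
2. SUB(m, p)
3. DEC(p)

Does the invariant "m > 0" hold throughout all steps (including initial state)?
No, violated at the initial state

The invariant is violated at the initial state (step 0).

State at each step:
Initial: m=0, p=6
After step 1: m=0, p=5
After step 2: m=-5, p=5
After step 3: m=-5, p=4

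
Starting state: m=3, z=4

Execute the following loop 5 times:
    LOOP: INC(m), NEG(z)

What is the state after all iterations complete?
m=8, z=-4

Iteration trace:
Start: m=3, z=4
After iteration 1: m=4, z=-4
After iteration 2: m=5, z=4
After iteration 3: m=6, z=-4
After iteration 4: m=7, z=4
After iteration 5: m=8, z=-4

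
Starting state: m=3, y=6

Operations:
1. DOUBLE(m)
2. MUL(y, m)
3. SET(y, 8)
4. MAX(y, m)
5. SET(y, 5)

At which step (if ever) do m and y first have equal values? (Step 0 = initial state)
Step 1

m and y first become equal after step 1.

Comparing values at each step:
Initial: m=3, y=6
After step 1: m=6, y=6 ← equal!
After step 2: m=6, y=36
After step 3: m=6, y=8
After step 4: m=6, y=8
After step 5: m=6, y=5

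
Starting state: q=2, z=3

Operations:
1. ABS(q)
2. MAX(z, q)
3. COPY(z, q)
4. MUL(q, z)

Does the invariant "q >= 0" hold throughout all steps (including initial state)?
Yes

The invariant holds at every step.

State at each step:
Initial: q=2, z=3
After step 1: q=2, z=3
After step 2: q=2, z=3
After step 3: q=2, z=2
After step 4: q=4, z=2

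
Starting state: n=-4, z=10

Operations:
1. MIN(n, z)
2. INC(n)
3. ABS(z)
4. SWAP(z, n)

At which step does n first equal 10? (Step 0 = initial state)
Step 4

Tracing n:
Initial: n = -4
After step 1: n = -4
After step 2: n = -3
After step 3: n = -3
After step 4: n = 10 ← first occurrence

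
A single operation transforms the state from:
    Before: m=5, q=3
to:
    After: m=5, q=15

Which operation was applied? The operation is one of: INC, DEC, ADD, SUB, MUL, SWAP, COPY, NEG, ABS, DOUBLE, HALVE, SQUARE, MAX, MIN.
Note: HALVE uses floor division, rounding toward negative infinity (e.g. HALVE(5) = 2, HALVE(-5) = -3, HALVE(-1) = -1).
MUL(q, m)

Analyzing the change:
Before: m=5, q=3
After: m=5, q=15
Variable q changed from 3 to 15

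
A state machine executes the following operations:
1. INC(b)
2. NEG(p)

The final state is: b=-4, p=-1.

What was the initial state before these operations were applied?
b=-5, p=1

Working backwards:
Final state: b=-4, p=-1
Before step 2 (NEG(p)): b=-4, p=1
Before step 1 (INC(b)): b=-5, p=1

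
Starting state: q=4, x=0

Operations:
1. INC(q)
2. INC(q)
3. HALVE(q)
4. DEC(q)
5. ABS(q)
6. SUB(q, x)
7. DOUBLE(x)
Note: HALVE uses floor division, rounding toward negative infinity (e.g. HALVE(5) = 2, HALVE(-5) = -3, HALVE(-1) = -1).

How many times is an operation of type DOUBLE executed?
1

Counting DOUBLE operations:
Step 7: DOUBLE(x) ← DOUBLE
Total: 1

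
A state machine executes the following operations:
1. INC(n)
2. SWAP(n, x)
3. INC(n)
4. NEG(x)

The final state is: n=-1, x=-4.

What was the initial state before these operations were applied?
n=3, x=-2

Working backwards:
Final state: n=-1, x=-4
Before step 4 (NEG(x)): n=-1, x=4
Before step 3 (INC(n)): n=-2, x=4
Before step 2 (SWAP(n, x)): n=4, x=-2
Before step 1 (INC(n)): n=3, x=-2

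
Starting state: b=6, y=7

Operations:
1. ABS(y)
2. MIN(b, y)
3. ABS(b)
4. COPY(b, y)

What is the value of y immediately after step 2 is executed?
y = 7

Tracing y through execution:
Initial: y = 7
After step 1 (ABS(y)): y = 7
After step 2 (MIN(b, y)): y = 7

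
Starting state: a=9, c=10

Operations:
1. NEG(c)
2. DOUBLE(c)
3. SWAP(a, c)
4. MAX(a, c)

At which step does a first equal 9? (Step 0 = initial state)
Step 0

Tracing a:
Initial: a = 9 ← first occurrence
After step 1: a = 9
After step 2: a = 9
After step 3: a = -20
After step 4: a = 9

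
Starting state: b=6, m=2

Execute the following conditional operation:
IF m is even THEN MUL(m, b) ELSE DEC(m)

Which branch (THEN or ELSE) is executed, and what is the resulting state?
Branch: THEN, Final state: b=6, m=12

Evaluating condition: m is even
Condition is True, so THEN branch executes
After MUL(m, b): b=6, m=12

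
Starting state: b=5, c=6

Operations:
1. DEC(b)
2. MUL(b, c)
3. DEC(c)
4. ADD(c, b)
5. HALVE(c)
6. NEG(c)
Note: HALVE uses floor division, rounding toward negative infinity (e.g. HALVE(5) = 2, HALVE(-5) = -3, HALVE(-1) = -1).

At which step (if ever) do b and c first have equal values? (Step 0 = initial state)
Never

b and c never become equal during execution.

Comparing values at each step:
Initial: b=5, c=6
After step 1: b=4, c=6
After step 2: b=24, c=6
After step 3: b=24, c=5
After step 4: b=24, c=29
After step 5: b=24, c=14
After step 6: b=24, c=-14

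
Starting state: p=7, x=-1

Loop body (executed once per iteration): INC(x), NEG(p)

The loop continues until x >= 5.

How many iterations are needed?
6

Tracing iterations:
Initial: p=7, x=-1
After iteration 1: p=-7, x=0
After iteration 2: p=7, x=1
After iteration 3: p=-7, x=2
After iteration 4: p=7, x=3
After iteration 5: p=-7, x=4
After iteration 6: p=7, x=5
x >= 5 now holds, so the loop exits after 6 iterations.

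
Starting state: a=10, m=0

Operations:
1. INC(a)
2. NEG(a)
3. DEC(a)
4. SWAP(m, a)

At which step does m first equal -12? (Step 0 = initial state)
Step 4

Tracing m:
Initial: m = 0
After step 1: m = 0
After step 2: m = 0
After step 3: m = 0
After step 4: m = -12 ← first occurrence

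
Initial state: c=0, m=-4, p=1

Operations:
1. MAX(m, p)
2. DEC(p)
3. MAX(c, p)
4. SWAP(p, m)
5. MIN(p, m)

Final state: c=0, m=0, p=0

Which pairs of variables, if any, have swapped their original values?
None

Comparing initial and final values:
p: 1 → 0
m: -4 → 0
c: 0 → 0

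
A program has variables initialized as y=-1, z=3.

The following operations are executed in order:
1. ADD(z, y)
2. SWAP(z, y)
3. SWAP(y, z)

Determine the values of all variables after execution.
{y: -1, z: 2}

Step-by-step execution:
Initial: y=-1, z=3
After step 1 (ADD(z, y)): y=-1, z=2
After step 2 (SWAP(z, y)): y=2, z=-1
After step 3 (SWAP(y, z)): y=-1, z=2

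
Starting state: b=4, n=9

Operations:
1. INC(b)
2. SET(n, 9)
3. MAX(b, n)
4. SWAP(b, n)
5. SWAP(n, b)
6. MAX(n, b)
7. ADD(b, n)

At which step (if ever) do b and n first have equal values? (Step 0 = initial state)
Step 3

b and n first become equal after step 3.

Comparing values at each step:
Initial: b=4, n=9
After step 1: b=5, n=9
After step 2: b=5, n=9
After step 3: b=9, n=9 ← equal!
After step 4: b=9, n=9 ← equal!
After step 5: b=9, n=9 ← equal!
After step 6: b=9, n=9 ← equal!
After step 7: b=18, n=9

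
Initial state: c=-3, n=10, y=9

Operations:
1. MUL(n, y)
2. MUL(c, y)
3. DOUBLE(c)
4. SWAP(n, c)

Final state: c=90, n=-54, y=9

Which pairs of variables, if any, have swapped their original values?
None

Comparing initial and final values:
y: 9 → 9
c: -3 → 90
n: 10 → -54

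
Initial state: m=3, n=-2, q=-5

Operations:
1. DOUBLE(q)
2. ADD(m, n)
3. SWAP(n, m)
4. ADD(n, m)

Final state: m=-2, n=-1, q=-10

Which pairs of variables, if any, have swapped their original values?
None

Comparing initial and final values:
m: 3 → -2
q: -5 → -10
n: -2 → -1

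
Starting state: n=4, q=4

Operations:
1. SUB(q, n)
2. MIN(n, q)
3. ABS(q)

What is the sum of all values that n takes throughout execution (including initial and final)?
8

Values of n at each step:
Initial: n = 4
After step 1: n = 4
After step 2: n = 0
After step 3: n = 0
Sum = 4 + 4 + 0 + 0 = 8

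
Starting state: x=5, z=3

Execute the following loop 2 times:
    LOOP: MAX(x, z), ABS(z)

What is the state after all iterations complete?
x=5, z=3

Iteration trace:
Start: x=5, z=3
After iteration 1: x=5, z=3
After iteration 2: x=5, z=3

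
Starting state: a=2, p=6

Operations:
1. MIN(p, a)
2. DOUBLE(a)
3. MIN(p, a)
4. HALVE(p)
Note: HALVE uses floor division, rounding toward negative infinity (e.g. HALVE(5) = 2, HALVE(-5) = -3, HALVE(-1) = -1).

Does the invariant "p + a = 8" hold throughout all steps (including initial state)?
No, violated after step 1

The invariant is violated after step 1.

State at each step:
Initial: a=2, p=6
After step 1: a=2, p=2
After step 2: a=4, p=2
After step 3: a=4, p=2
After step 4: a=4, p=1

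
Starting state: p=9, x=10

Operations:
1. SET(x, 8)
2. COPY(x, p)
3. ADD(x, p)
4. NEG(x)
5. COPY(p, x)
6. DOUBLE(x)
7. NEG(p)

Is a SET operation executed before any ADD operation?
Yes

First SET: step 1
First ADD: step 3
Since 1 < 3, SET comes first.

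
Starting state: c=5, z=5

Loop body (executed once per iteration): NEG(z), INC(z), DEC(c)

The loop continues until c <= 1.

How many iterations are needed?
4

Tracing iterations:
Initial: c=5, z=5
After iteration 1: c=4, z=-4
After iteration 2: c=3, z=5
After iteration 3: c=2, z=-4
After iteration 4: c=1, z=5
c <= 1 now holds, so the loop exits after 4 iterations.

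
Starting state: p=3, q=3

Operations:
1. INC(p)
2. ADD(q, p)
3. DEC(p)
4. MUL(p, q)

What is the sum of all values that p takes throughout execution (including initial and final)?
35

Values of p at each step:
Initial: p = 3
After step 1: p = 4
After step 2: p = 4
After step 3: p = 3
After step 4: p = 21
Sum = 3 + 4 + 4 + 3 + 21 = 35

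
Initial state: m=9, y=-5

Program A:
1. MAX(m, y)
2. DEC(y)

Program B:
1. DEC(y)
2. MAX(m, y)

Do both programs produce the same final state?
Yes

Program A final state: m=9, y=-6
Program B final state: m=9, y=-6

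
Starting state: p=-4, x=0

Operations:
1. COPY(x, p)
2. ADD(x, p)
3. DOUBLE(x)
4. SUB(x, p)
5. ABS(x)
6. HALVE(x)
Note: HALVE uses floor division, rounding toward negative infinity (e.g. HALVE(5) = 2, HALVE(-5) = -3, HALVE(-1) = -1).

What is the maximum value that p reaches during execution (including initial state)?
-4

Values of p at each step:
Initial: p = -4 ← maximum
After step 1: p = -4
After step 2: p = -4
After step 3: p = -4
After step 4: p = -4
After step 5: p = -4
After step 6: p = -4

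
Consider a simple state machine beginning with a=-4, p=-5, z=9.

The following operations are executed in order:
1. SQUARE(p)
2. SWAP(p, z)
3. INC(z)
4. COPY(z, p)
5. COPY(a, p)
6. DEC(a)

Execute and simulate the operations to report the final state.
{a: 8, p: 9, z: 9}

Step-by-step execution:
Initial: a=-4, p=-5, z=9
After step 1 (SQUARE(p)): a=-4, p=25, z=9
After step 2 (SWAP(p, z)): a=-4, p=9, z=25
After step 3 (INC(z)): a=-4, p=9, z=26
After step 4 (COPY(z, p)): a=-4, p=9, z=9
After step 5 (COPY(a, p)): a=9, p=9, z=9
After step 6 (DEC(a)): a=8, p=9, z=9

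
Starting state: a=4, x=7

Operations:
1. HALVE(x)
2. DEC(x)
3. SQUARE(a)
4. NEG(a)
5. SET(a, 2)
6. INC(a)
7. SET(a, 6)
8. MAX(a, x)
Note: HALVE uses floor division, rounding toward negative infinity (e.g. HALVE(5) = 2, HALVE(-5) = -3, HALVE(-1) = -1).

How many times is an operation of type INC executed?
1

Counting INC operations:
Step 6: INC(a) ← INC
Total: 1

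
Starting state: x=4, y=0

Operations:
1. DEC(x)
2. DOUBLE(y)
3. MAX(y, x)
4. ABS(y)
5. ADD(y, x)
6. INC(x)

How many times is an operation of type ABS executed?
1

Counting ABS operations:
Step 4: ABS(y) ← ABS
Total: 1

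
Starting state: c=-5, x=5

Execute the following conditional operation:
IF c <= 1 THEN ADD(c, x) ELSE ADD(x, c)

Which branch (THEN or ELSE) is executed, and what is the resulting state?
Branch: THEN, Final state: c=0, x=5

Evaluating condition: c <= 1
c = -5
Condition is True, so THEN branch executes
After ADD(c, x): c=0, x=5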